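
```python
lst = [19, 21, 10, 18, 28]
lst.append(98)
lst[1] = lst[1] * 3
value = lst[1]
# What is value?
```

Answer: 63

Derivation:
Trace (tracking value):
lst = [19, 21, 10, 18, 28]  # -> lst = [19, 21, 10, 18, 28]
lst.append(98)  # -> lst = [19, 21, 10, 18, 28, 98]
lst[1] = lst[1] * 3  # -> lst = [19, 63, 10, 18, 28, 98]
value = lst[1]  # -> value = 63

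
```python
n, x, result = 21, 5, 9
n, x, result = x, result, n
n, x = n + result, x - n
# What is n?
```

Answer: 26

Derivation:
Trace (tracking n):
n, x, result = (21, 5, 9)  # -> n = 21, x = 5, result = 9
n, x, result = (x, result, n)  # -> n = 5, x = 9, result = 21
n, x = (n + result, x - n)  # -> n = 26, x = 4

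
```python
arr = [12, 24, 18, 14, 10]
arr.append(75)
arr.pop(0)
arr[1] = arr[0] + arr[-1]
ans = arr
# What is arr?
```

Answer: [24, 99, 14, 10, 75]

Derivation:
Trace (tracking arr):
arr = [12, 24, 18, 14, 10]  # -> arr = [12, 24, 18, 14, 10]
arr.append(75)  # -> arr = [12, 24, 18, 14, 10, 75]
arr.pop(0)  # -> arr = [24, 18, 14, 10, 75]
arr[1] = arr[0] + arr[-1]  # -> arr = [24, 99, 14, 10, 75]
ans = arr  # -> ans = [24, 99, 14, 10, 75]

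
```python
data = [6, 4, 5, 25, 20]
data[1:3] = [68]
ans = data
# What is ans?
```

Answer: [6, 68, 25, 20]

Derivation:
Trace (tracking ans):
data = [6, 4, 5, 25, 20]  # -> data = [6, 4, 5, 25, 20]
data[1:3] = [68]  # -> data = [6, 68, 25, 20]
ans = data  # -> ans = [6, 68, 25, 20]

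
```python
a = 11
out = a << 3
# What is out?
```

Trace (tracking out):
a = 11  # -> a = 11
out = a << 3  # -> out = 88

Answer: 88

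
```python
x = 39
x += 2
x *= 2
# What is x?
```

Answer: 82

Derivation:
Trace (tracking x):
x = 39  # -> x = 39
x += 2  # -> x = 41
x *= 2  # -> x = 82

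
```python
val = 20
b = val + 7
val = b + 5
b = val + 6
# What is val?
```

Answer: 32

Derivation:
Trace (tracking val):
val = 20  # -> val = 20
b = val + 7  # -> b = 27
val = b + 5  # -> val = 32
b = val + 6  # -> b = 38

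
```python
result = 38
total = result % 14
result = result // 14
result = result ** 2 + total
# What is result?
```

Trace (tracking result):
result = 38  # -> result = 38
total = result % 14  # -> total = 10
result = result // 14  # -> result = 2
result = result ** 2 + total  # -> result = 14

Answer: 14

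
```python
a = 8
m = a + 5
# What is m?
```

Trace (tracking m):
a = 8  # -> a = 8
m = a + 5  # -> m = 13

Answer: 13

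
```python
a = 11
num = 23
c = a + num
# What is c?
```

Answer: 34

Derivation:
Trace (tracking c):
a = 11  # -> a = 11
num = 23  # -> num = 23
c = a + num  # -> c = 34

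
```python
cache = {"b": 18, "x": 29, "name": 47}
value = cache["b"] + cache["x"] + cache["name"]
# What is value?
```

Answer: 94

Derivation:
Trace (tracking value):
cache = {'b': 18, 'x': 29, 'name': 47}  # -> cache = {'b': 18, 'x': 29, 'name': 47}
value = cache['b'] + cache['x'] + cache['name']  # -> value = 94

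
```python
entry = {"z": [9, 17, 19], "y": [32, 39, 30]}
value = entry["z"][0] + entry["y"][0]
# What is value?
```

Answer: 41

Derivation:
Trace (tracking value):
entry = {'z': [9, 17, 19], 'y': [32, 39, 30]}  # -> entry = {'z': [9, 17, 19], 'y': [32, 39, 30]}
value = entry['z'][0] + entry['y'][0]  # -> value = 41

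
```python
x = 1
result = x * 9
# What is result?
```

Answer: 9

Derivation:
Trace (tracking result):
x = 1  # -> x = 1
result = x * 9  # -> result = 9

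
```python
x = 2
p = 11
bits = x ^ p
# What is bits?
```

Trace (tracking bits):
x = 2  # -> x = 2
p = 11  # -> p = 11
bits = x ^ p  # -> bits = 9

Answer: 9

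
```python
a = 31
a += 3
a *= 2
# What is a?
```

Trace (tracking a):
a = 31  # -> a = 31
a += 3  # -> a = 34
a *= 2  # -> a = 68

Answer: 68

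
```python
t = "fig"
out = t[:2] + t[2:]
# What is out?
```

Answer: 'fig'

Derivation:
Trace (tracking out):
t = 'fig'  # -> t = 'fig'
out = t[:2] + t[2:]  # -> out = 'fig'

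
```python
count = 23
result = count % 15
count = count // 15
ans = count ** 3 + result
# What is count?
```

Trace (tracking count):
count = 23  # -> count = 23
result = count % 15  # -> result = 8
count = count // 15  # -> count = 1
ans = count ** 3 + result  # -> ans = 9

Answer: 1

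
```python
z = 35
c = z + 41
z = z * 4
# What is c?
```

Answer: 76

Derivation:
Trace (tracking c):
z = 35  # -> z = 35
c = z + 41  # -> c = 76
z = z * 4  # -> z = 140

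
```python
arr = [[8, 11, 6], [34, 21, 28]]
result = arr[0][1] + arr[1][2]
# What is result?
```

Trace (tracking result):
arr = [[8, 11, 6], [34, 21, 28]]  # -> arr = [[8, 11, 6], [34, 21, 28]]
result = arr[0][1] + arr[1][2]  # -> result = 39

Answer: 39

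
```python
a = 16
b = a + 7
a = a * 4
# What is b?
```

Answer: 23

Derivation:
Trace (tracking b):
a = 16  # -> a = 16
b = a + 7  # -> b = 23
a = a * 4  # -> a = 64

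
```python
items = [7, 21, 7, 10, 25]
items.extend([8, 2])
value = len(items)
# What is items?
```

Trace (tracking items):
items = [7, 21, 7, 10, 25]  # -> items = [7, 21, 7, 10, 25]
items.extend([8, 2])  # -> items = [7, 21, 7, 10, 25, 8, 2]
value = len(items)  # -> value = 7

Answer: [7, 21, 7, 10, 25, 8, 2]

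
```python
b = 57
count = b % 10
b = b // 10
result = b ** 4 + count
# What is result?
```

Answer: 632

Derivation:
Trace (tracking result):
b = 57  # -> b = 57
count = b % 10  # -> count = 7
b = b // 10  # -> b = 5
result = b ** 4 + count  # -> result = 632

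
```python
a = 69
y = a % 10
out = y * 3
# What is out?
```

Trace (tracking out):
a = 69  # -> a = 69
y = a % 10  # -> y = 9
out = y * 3  # -> out = 27

Answer: 27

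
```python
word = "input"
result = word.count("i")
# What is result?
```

Trace (tracking result):
word = 'input'  # -> word = 'input'
result = word.count('i')  # -> result = 1

Answer: 1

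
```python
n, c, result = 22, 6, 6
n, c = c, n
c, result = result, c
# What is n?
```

Answer: 6

Derivation:
Trace (tracking n):
n, c, result = (22, 6, 6)  # -> n = 22, c = 6, result = 6
n, c = (c, n)  # -> n = 6, c = 22
c, result = (result, c)  # -> c = 6, result = 22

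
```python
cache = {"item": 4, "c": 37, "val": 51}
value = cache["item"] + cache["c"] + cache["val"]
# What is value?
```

Trace (tracking value):
cache = {'item': 4, 'c': 37, 'val': 51}  # -> cache = {'item': 4, 'c': 37, 'val': 51}
value = cache['item'] + cache['c'] + cache['val']  # -> value = 92

Answer: 92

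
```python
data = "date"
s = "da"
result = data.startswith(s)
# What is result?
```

Trace (tracking result):
data = 'date'  # -> data = 'date'
s = 'da'  # -> s = 'da'
result = data.startswith(s)  # -> result = True

Answer: True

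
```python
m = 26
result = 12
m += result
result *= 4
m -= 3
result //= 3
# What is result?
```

Answer: 16

Derivation:
Trace (tracking result):
m = 26  # -> m = 26
result = 12  # -> result = 12
m += result  # -> m = 38
result *= 4  # -> result = 48
m -= 3  # -> m = 35
result //= 3  # -> result = 16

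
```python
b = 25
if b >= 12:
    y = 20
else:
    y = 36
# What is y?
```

Trace (tracking y):
b = 25  # -> b = 25
if b >= 12:  # condition is True
    y = 20  # -> y = 20

Answer: 20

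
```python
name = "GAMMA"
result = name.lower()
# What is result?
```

Answer: 'gamma'

Derivation:
Trace (tracking result):
name = 'GAMMA'  # -> name = 'GAMMA'
result = name.lower()  # -> result = 'gamma'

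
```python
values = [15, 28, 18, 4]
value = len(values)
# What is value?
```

Trace (tracking value):
values = [15, 28, 18, 4]  # -> values = [15, 28, 18, 4]
value = len(values)  # -> value = 4

Answer: 4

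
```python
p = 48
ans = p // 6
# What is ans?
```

Answer: 8

Derivation:
Trace (tracking ans):
p = 48  # -> p = 48
ans = p // 6  # -> ans = 8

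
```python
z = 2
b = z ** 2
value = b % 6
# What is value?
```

Trace (tracking value):
z = 2  # -> z = 2
b = z ** 2  # -> b = 4
value = b % 6  # -> value = 4

Answer: 4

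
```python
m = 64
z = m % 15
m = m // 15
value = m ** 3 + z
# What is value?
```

Trace (tracking value):
m = 64  # -> m = 64
z = m % 15  # -> z = 4
m = m // 15  # -> m = 4
value = m ** 3 + z  # -> value = 68

Answer: 68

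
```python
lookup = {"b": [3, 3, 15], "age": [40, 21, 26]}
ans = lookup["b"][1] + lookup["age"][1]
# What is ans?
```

Answer: 24

Derivation:
Trace (tracking ans):
lookup = {'b': [3, 3, 15], 'age': [40, 21, 26]}  # -> lookup = {'b': [3, 3, 15], 'age': [40, 21, 26]}
ans = lookup['b'][1] + lookup['age'][1]  # -> ans = 24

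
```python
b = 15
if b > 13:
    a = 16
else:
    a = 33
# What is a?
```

Trace (tracking a):
b = 15  # -> b = 15
if b > 13:  # condition is True
    a = 16  # -> a = 16

Answer: 16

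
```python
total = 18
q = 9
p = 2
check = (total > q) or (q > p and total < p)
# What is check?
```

Trace (tracking check):
total = 18  # -> total = 18
q = 9  # -> q = 9
p = 2  # -> p = 2
check = total > q or (q > p and total < p)  # -> check = True

Answer: True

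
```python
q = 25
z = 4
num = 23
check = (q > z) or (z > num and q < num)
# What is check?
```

Answer: True

Derivation:
Trace (tracking check):
q = 25  # -> q = 25
z = 4  # -> z = 4
num = 23  # -> num = 23
check = q > z or (z > num and q < num)  # -> check = True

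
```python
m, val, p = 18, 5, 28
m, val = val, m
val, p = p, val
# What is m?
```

Trace (tracking m):
m, val, p = (18, 5, 28)  # -> m = 18, val = 5, p = 28
m, val = (val, m)  # -> m = 5, val = 18
val, p = (p, val)  # -> val = 28, p = 18

Answer: 5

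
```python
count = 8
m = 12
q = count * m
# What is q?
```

Answer: 96

Derivation:
Trace (tracking q):
count = 8  # -> count = 8
m = 12  # -> m = 12
q = count * m  # -> q = 96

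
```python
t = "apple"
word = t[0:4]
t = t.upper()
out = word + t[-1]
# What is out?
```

Trace (tracking out):
t = 'apple'  # -> t = 'apple'
word = t[0:4]  # -> word = 'appl'
t = t.upper()  # -> t = 'APPLE'
out = word + t[-1]  # -> out = 'applE'

Answer: 'applE'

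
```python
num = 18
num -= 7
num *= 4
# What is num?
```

Trace (tracking num):
num = 18  # -> num = 18
num -= 7  # -> num = 11
num *= 4  # -> num = 44

Answer: 44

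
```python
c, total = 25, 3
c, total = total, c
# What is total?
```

Answer: 25

Derivation:
Trace (tracking total):
c, total = (25, 3)  # -> c = 25, total = 3
c, total = (total, c)  # -> c = 3, total = 25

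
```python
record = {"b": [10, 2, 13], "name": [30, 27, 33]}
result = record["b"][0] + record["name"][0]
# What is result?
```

Answer: 40

Derivation:
Trace (tracking result):
record = {'b': [10, 2, 13], 'name': [30, 27, 33]}  # -> record = {'b': [10, 2, 13], 'name': [30, 27, 33]}
result = record['b'][0] + record['name'][0]  # -> result = 40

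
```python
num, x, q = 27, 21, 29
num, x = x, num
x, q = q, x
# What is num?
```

Answer: 21

Derivation:
Trace (tracking num):
num, x, q = (27, 21, 29)  # -> num = 27, x = 21, q = 29
num, x = (x, num)  # -> num = 21, x = 27
x, q = (q, x)  # -> x = 29, q = 27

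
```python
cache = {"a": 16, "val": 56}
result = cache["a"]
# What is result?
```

Answer: 16

Derivation:
Trace (tracking result):
cache = {'a': 16, 'val': 56}  # -> cache = {'a': 16, 'val': 56}
result = cache['a']  # -> result = 16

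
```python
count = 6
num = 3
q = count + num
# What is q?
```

Answer: 9

Derivation:
Trace (tracking q):
count = 6  # -> count = 6
num = 3  # -> num = 3
q = count + num  # -> q = 9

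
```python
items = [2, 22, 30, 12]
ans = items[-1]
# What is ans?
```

Trace (tracking ans):
items = [2, 22, 30, 12]  # -> items = [2, 22, 30, 12]
ans = items[-1]  # -> ans = 12

Answer: 12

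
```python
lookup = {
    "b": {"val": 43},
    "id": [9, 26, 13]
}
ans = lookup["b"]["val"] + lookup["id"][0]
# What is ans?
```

Trace (tracking ans):
lookup = {'b': {'val': 43}, 'id': [9, 26, 13]}  # -> lookup = {'b': {'val': 43}, 'id': [9, 26, 13]}
ans = lookup['b']['val'] + lookup['id'][0]  # -> ans = 52

Answer: 52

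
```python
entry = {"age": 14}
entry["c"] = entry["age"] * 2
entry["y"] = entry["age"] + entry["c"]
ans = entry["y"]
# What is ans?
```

Answer: 42

Derivation:
Trace (tracking ans):
entry = {'age': 14}  # -> entry = {'age': 14}
entry['c'] = entry['age'] * 2  # -> entry = {'age': 14, 'c': 28}
entry['y'] = entry['age'] + entry['c']  # -> entry = {'age': 14, 'c': 28, 'y': 42}
ans = entry['y']  # -> ans = 42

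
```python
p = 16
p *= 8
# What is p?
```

Trace (tracking p):
p = 16  # -> p = 16
p *= 8  # -> p = 128

Answer: 128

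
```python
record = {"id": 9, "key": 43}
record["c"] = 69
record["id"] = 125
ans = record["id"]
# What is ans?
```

Answer: 125

Derivation:
Trace (tracking ans):
record = {'id': 9, 'key': 43}  # -> record = {'id': 9, 'key': 43}
record['c'] = 69  # -> record = {'id': 9, 'key': 43, 'c': 69}
record['id'] = 125  # -> record = {'id': 125, 'key': 43, 'c': 69}
ans = record['id']  # -> ans = 125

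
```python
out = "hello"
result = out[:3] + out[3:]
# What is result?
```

Trace (tracking result):
out = 'hello'  # -> out = 'hello'
result = out[:3] + out[3:]  # -> result = 'hello'

Answer: 'hello'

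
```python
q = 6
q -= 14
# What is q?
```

Trace (tracking q):
q = 6  # -> q = 6
q -= 14  # -> q = -8

Answer: -8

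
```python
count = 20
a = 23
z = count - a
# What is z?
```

Answer: -3

Derivation:
Trace (tracking z):
count = 20  # -> count = 20
a = 23  # -> a = 23
z = count - a  # -> z = -3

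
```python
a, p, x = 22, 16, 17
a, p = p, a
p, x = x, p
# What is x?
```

Trace (tracking x):
a, p, x = (22, 16, 17)  # -> a = 22, p = 16, x = 17
a, p = (p, a)  # -> a = 16, p = 22
p, x = (x, p)  # -> p = 17, x = 22

Answer: 22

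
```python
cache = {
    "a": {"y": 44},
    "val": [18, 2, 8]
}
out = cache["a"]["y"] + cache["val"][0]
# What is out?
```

Trace (tracking out):
cache = {'a': {'y': 44}, 'val': [18, 2, 8]}  # -> cache = {'a': {'y': 44}, 'val': [18, 2, 8]}
out = cache['a']['y'] + cache['val'][0]  # -> out = 62

Answer: 62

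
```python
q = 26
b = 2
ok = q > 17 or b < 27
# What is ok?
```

Trace (tracking ok):
q = 26  # -> q = 26
b = 2  # -> b = 2
ok = q > 17 or b < 27  # -> ok = True

Answer: True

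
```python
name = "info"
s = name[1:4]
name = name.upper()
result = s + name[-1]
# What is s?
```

Answer: 'nfo'

Derivation:
Trace (tracking s):
name = 'info'  # -> name = 'info'
s = name[1:4]  # -> s = 'nfo'
name = name.upper()  # -> name = 'INFO'
result = s + name[-1]  # -> result = 'nfoO'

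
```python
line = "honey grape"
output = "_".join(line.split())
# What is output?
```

Answer: 'honey_grape'

Derivation:
Trace (tracking output):
line = 'honey grape'  # -> line = 'honey grape'
output = '_'.join(line.split())  # -> output = 'honey_grape'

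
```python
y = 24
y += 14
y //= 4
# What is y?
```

Trace (tracking y):
y = 24  # -> y = 24
y += 14  # -> y = 38
y //= 4  # -> y = 9

Answer: 9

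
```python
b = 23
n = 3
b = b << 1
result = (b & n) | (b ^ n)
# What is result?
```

Answer: 47

Derivation:
Trace (tracking result):
b = 23  # -> b = 23
n = 3  # -> n = 3
b = b << 1  # -> b = 46
result = b & n | b ^ n  # -> result = 47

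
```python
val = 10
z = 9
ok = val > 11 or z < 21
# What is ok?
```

Trace (tracking ok):
val = 10  # -> val = 10
z = 9  # -> z = 9
ok = val > 11 or z < 21  # -> ok = True

Answer: True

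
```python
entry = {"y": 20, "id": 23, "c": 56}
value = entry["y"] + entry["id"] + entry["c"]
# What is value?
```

Answer: 99

Derivation:
Trace (tracking value):
entry = {'y': 20, 'id': 23, 'c': 56}  # -> entry = {'y': 20, 'id': 23, 'c': 56}
value = entry['y'] + entry['id'] + entry['c']  # -> value = 99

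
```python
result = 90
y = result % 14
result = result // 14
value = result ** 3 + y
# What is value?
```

Answer: 222

Derivation:
Trace (tracking value):
result = 90  # -> result = 90
y = result % 14  # -> y = 6
result = result // 14  # -> result = 6
value = result ** 3 + y  # -> value = 222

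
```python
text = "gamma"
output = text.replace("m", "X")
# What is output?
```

Answer: 'gaXXa'

Derivation:
Trace (tracking output):
text = 'gamma'  # -> text = 'gamma'
output = text.replace('m', 'X')  # -> output = 'gaXXa'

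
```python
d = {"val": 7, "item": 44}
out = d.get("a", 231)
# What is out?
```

Trace (tracking out):
d = {'val': 7, 'item': 44}  # -> d = {'val': 7, 'item': 44}
out = d.get('a', 231)  # -> out = 231

Answer: 231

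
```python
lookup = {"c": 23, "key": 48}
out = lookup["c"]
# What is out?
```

Answer: 23

Derivation:
Trace (tracking out):
lookup = {'c': 23, 'key': 48}  # -> lookup = {'c': 23, 'key': 48}
out = lookup['c']  # -> out = 23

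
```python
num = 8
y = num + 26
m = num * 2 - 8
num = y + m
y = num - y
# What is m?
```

Answer: 8

Derivation:
Trace (tracking m):
num = 8  # -> num = 8
y = num + 26  # -> y = 34
m = num * 2 - 8  # -> m = 8
num = y + m  # -> num = 42
y = num - y  # -> y = 8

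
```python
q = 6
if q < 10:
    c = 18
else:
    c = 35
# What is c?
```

Answer: 18

Derivation:
Trace (tracking c):
q = 6  # -> q = 6
if q < 10:  # condition is True
    c = 18  # -> c = 18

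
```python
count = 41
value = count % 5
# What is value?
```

Answer: 1

Derivation:
Trace (tracking value):
count = 41  # -> count = 41
value = count % 5  # -> value = 1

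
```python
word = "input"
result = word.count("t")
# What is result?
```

Trace (tracking result):
word = 'input'  # -> word = 'input'
result = word.count('t')  # -> result = 1

Answer: 1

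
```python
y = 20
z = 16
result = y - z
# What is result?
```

Answer: 4

Derivation:
Trace (tracking result):
y = 20  # -> y = 20
z = 16  # -> z = 16
result = y - z  # -> result = 4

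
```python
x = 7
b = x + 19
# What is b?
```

Trace (tracking b):
x = 7  # -> x = 7
b = x + 19  # -> b = 26

Answer: 26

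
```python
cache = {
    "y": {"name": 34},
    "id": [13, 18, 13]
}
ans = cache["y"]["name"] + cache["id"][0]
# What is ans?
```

Answer: 47

Derivation:
Trace (tracking ans):
cache = {'y': {'name': 34}, 'id': [13, 18, 13]}  # -> cache = {'y': {'name': 34}, 'id': [13, 18, 13]}
ans = cache['y']['name'] + cache['id'][0]  # -> ans = 47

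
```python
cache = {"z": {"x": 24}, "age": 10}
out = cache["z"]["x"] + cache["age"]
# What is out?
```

Trace (tracking out):
cache = {'z': {'x': 24}, 'age': 10}  # -> cache = {'z': {'x': 24}, 'age': 10}
out = cache['z']['x'] + cache['age']  # -> out = 34

Answer: 34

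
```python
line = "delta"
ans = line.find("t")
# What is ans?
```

Answer: 3

Derivation:
Trace (tracking ans):
line = 'delta'  # -> line = 'delta'
ans = line.find('t')  # -> ans = 3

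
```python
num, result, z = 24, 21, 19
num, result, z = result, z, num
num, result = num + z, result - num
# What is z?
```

Answer: 24

Derivation:
Trace (tracking z):
num, result, z = (24, 21, 19)  # -> num = 24, result = 21, z = 19
num, result, z = (result, z, num)  # -> num = 21, result = 19, z = 24
num, result = (num + z, result - num)  # -> num = 45, result = -2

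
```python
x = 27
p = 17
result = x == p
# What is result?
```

Answer: False

Derivation:
Trace (tracking result):
x = 27  # -> x = 27
p = 17  # -> p = 17
result = x == p  # -> result = False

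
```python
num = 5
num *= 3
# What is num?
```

Answer: 15

Derivation:
Trace (tracking num):
num = 5  # -> num = 5
num *= 3  # -> num = 15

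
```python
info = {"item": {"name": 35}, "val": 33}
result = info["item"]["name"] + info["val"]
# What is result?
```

Trace (tracking result):
info = {'item': {'name': 35}, 'val': 33}  # -> info = {'item': {'name': 35}, 'val': 33}
result = info['item']['name'] + info['val']  # -> result = 68

Answer: 68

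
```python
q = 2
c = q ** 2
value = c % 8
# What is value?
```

Answer: 4

Derivation:
Trace (tracking value):
q = 2  # -> q = 2
c = q ** 2  # -> c = 4
value = c % 8  # -> value = 4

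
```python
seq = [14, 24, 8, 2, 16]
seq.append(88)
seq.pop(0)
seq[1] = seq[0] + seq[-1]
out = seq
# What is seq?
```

Trace (tracking seq):
seq = [14, 24, 8, 2, 16]  # -> seq = [14, 24, 8, 2, 16]
seq.append(88)  # -> seq = [14, 24, 8, 2, 16, 88]
seq.pop(0)  # -> seq = [24, 8, 2, 16, 88]
seq[1] = seq[0] + seq[-1]  # -> seq = [24, 112, 2, 16, 88]
out = seq  # -> out = [24, 112, 2, 16, 88]

Answer: [24, 112, 2, 16, 88]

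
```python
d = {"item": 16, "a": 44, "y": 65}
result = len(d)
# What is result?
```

Trace (tracking result):
d = {'item': 16, 'a': 44, 'y': 65}  # -> d = {'item': 16, 'a': 44, 'y': 65}
result = len(d)  # -> result = 3

Answer: 3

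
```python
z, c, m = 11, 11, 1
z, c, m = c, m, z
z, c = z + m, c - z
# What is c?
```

Trace (tracking c):
z, c, m = (11, 11, 1)  # -> z = 11, c = 11, m = 1
z, c, m = (c, m, z)  # -> z = 11, c = 1, m = 11
z, c = (z + m, c - z)  # -> z = 22, c = -10

Answer: -10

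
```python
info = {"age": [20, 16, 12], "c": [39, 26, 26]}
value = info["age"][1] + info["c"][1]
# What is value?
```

Trace (tracking value):
info = {'age': [20, 16, 12], 'c': [39, 26, 26]}  # -> info = {'age': [20, 16, 12], 'c': [39, 26, 26]}
value = info['age'][1] + info['c'][1]  # -> value = 42

Answer: 42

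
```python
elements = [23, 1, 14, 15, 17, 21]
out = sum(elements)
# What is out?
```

Trace (tracking out):
elements = [23, 1, 14, 15, 17, 21]  # -> elements = [23, 1, 14, 15, 17, 21]
out = sum(elements)  # -> out = 91

Answer: 91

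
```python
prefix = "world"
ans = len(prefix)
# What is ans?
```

Trace (tracking ans):
prefix = 'world'  # -> prefix = 'world'
ans = len(prefix)  # -> ans = 5

Answer: 5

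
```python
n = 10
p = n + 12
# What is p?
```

Trace (tracking p):
n = 10  # -> n = 10
p = n + 12  # -> p = 22

Answer: 22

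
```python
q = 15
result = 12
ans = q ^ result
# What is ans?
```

Answer: 3

Derivation:
Trace (tracking ans):
q = 15  # -> q = 15
result = 12  # -> result = 12
ans = q ^ result  # -> ans = 3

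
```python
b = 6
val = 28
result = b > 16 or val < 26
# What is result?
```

Trace (tracking result):
b = 6  # -> b = 6
val = 28  # -> val = 28
result = b > 16 or val < 26  # -> result = False

Answer: False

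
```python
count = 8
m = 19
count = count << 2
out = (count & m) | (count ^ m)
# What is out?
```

Trace (tracking out):
count = 8  # -> count = 8
m = 19  # -> m = 19
count = count << 2  # -> count = 32
out = count & m | count ^ m  # -> out = 51

Answer: 51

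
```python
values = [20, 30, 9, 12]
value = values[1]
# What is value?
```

Trace (tracking value):
values = [20, 30, 9, 12]  # -> values = [20, 30, 9, 12]
value = values[1]  # -> value = 30

Answer: 30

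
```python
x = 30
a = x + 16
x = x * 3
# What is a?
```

Answer: 46

Derivation:
Trace (tracking a):
x = 30  # -> x = 30
a = x + 16  # -> a = 46
x = x * 3  # -> x = 90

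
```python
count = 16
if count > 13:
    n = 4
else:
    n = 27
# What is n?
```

Answer: 4

Derivation:
Trace (tracking n):
count = 16  # -> count = 16
if count > 13:  # condition is True
    n = 4  # -> n = 4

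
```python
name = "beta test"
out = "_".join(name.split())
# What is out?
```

Answer: 'beta_test'

Derivation:
Trace (tracking out):
name = 'beta test'  # -> name = 'beta test'
out = '_'.join(name.split())  # -> out = 'beta_test'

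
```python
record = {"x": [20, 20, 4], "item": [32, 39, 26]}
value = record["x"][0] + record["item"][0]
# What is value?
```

Trace (tracking value):
record = {'x': [20, 20, 4], 'item': [32, 39, 26]}  # -> record = {'x': [20, 20, 4], 'item': [32, 39, 26]}
value = record['x'][0] + record['item'][0]  # -> value = 52

Answer: 52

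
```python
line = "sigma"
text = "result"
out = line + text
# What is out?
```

Answer: 'sigmaresult'

Derivation:
Trace (tracking out):
line = 'sigma'  # -> line = 'sigma'
text = 'result'  # -> text = 'result'
out = line + text  # -> out = 'sigmaresult'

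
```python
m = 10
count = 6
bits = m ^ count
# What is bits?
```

Answer: 12

Derivation:
Trace (tracking bits):
m = 10  # -> m = 10
count = 6  # -> count = 6
bits = m ^ count  # -> bits = 12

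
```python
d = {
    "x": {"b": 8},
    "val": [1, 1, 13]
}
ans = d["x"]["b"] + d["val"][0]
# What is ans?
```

Trace (tracking ans):
d = {'x': {'b': 8}, 'val': [1, 1, 13]}  # -> d = {'x': {'b': 8}, 'val': [1, 1, 13]}
ans = d['x']['b'] + d['val'][0]  # -> ans = 9

Answer: 9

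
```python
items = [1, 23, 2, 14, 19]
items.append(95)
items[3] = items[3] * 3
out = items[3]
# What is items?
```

Answer: [1, 23, 2, 42, 19, 95]

Derivation:
Trace (tracking items):
items = [1, 23, 2, 14, 19]  # -> items = [1, 23, 2, 14, 19]
items.append(95)  # -> items = [1, 23, 2, 14, 19, 95]
items[3] = items[3] * 3  # -> items = [1, 23, 2, 42, 19, 95]
out = items[3]  # -> out = 42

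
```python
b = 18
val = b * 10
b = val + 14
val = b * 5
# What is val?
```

Trace (tracking val):
b = 18  # -> b = 18
val = b * 10  # -> val = 180
b = val + 14  # -> b = 194
val = b * 5  # -> val = 970

Answer: 970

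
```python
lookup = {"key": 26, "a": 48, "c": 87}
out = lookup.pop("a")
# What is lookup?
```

Answer: {'key': 26, 'c': 87}

Derivation:
Trace (tracking lookup):
lookup = {'key': 26, 'a': 48, 'c': 87}  # -> lookup = {'key': 26, 'a': 48, 'c': 87}
out = lookup.pop('a')  # -> out = 48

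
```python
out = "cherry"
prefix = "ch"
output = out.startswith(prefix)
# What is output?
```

Trace (tracking output):
out = 'cherry'  # -> out = 'cherry'
prefix = 'ch'  # -> prefix = 'ch'
output = out.startswith(prefix)  # -> output = True

Answer: True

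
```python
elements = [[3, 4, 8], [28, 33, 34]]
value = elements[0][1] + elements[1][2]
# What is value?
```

Answer: 38

Derivation:
Trace (tracking value):
elements = [[3, 4, 8], [28, 33, 34]]  # -> elements = [[3, 4, 8], [28, 33, 34]]
value = elements[0][1] + elements[1][2]  # -> value = 38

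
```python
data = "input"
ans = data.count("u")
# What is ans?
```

Answer: 1

Derivation:
Trace (tracking ans):
data = 'input'  # -> data = 'input'
ans = data.count('u')  # -> ans = 1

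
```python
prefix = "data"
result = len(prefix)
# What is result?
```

Trace (tracking result):
prefix = 'data'  # -> prefix = 'data'
result = len(prefix)  # -> result = 4

Answer: 4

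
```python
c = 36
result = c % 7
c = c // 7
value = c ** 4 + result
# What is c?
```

Answer: 5

Derivation:
Trace (tracking c):
c = 36  # -> c = 36
result = c % 7  # -> result = 1
c = c // 7  # -> c = 5
value = c ** 4 + result  # -> value = 626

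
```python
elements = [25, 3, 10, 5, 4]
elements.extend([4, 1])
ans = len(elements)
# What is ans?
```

Trace (tracking ans):
elements = [25, 3, 10, 5, 4]  # -> elements = [25, 3, 10, 5, 4]
elements.extend([4, 1])  # -> elements = [25, 3, 10, 5, 4, 4, 1]
ans = len(elements)  # -> ans = 7

Answer: 7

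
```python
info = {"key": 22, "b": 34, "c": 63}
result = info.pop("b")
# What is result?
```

Answer: 34

Derivation:
Trace (tracking result):
info = {'key': 22, 'b': 34, 'c': 63}  # -> info = {'key': 22, 'b': 34, 'c': 63}
result = info.pop('b')  # -> result = 34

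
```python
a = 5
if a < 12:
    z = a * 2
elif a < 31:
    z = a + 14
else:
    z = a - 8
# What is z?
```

Answer: 10

Derivation:
Trace (tracking z):
a = 5  # -> a = 5
if a < 12:  # condition is True
    z = a * 2  # -> z = 10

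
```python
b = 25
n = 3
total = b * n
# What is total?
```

Trace (tracking total):
b = 25  # -> b = 25
n = 3  # -> n = 3
total = b * n  # -> total = 75

Answer: 75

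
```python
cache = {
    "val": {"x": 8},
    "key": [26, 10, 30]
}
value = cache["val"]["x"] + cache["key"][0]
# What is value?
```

Trace (tracking value):
cache = {'val': {'x': 8}, 'key': [26, 10, 30]}  # -> cache = {'val': {'x': 8}, 'key': [26, 10, 30]}
value = cache['val']['x'] + cache['key'][0]  # -> value = 34

Answer: 34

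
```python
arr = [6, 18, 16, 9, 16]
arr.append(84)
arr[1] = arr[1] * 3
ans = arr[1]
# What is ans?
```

Answer: 54

Derivation:
Trace (tracking ans):
arr = [6, 18, 16, 9, 16]  # -> arr = [6, 18, 16, 9, 16]
arr.append(84)  # -> arr = [6, 18, 16, 9, 16, 84]
arr[1] = arr[1] * 3  # -> arr = [6, 54, 16, 9, 16, 84]
ans = arr[1]  # -> ans = 54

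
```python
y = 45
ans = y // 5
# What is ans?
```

Trace (tracking ans):
y = 45  # -> y = 45
ans = y // 5  # -> ans = 9

Answer: 9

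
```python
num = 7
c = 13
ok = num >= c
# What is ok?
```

Answer: False

Derivation:
Trace (tracking ok):
num = 7  # -> num = 7
c = 13  # -> c = 13
ok = num >= c  # -> ok = False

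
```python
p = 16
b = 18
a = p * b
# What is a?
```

Trace (tracking a):
p = 16  # -> p = 16
b = 18  # -> b = 18
a = p * b  # -> a = 288

Answer: 288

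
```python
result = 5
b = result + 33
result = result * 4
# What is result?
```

Answer: 20

Derivation:
Trace (tracking result):
result = 5  # -> result = 5
b = result + 33  # -> b = 38
result = result * 4  # -> result = 20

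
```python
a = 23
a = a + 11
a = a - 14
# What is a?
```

Trace (tracking a):
a = 23  # -> a = 23
a = a + 11  # -> a = 34
a = a - 14  # -> a = 20

Answer: 20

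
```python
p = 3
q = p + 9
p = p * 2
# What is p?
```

Answer: 6

Derivation:
Trace (tracking p):
p = 3  # -> p = 3
q = p + 9  # -> q = 12
p = p * 2  # -> p = 6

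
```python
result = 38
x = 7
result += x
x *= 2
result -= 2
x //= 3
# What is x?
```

Trace (tracking x):
result = 38  # -> result = 38
x = 7  # -> x = 7
result += x  # -> result = 45
x *= 2  # -> x = 14
result -= 2  # -> result = 43
x //= 3  # -> x = 4

Answer: 4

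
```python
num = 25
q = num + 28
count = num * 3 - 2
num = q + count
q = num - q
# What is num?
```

Answer: 126

Derivation:
Trace (tracking num):
num = 25  # -> num = 25
q = num + 28  # -> q = 53
count = num * 3 - 2  # -> count = 73
num = q + count  # -> num = 126
q = num - q  # -> q = 73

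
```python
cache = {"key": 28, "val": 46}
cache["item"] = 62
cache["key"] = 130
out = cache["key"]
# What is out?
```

Answer: 130

Derivation:
Trace (tracking out):
cache = {'key': 28, 'val': 46}  # -> cache = {'key': 28, 'val': 46}
cache['item'] = 62  # -> cache = {'key': 28, 'val': 46, 'item': 62}
cache['key'] = 130  # -> cache = {'key': 130, 'val': 46, 'item': 62}
out = cache['key']  # -> out = 130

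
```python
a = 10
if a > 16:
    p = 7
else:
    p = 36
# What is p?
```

Trace (tracking p):
a = 10  # -> a = 10
if a > 16:  # condition is False
else:
    p = 36  # -> p = 36

Answer: 36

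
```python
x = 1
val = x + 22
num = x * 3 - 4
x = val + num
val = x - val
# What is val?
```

Trace (tracking val):
x = 1  # -> x = 1
val = x + 22  # -> val = 23
num = x * 3 - 4  # -> num = -1
x = val + num  # -> x = 22
val = x - val  # -> val = -1

Answer: -1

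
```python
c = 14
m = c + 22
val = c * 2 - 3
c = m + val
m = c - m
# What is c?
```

Trace (tracking c):
c = 14  # -> c = 14
m = c + 22  # -> m = 36
val = c * 2 - 3  # -> val = 25
c = m + val  # -> c = 61
m = c - m  # -> m = 25

Answer: 61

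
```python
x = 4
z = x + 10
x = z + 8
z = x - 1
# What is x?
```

Trace (tracking x):
x = 4  # -> x = 4
z = x + 10  # -> z = 14
x = z + 8  # -> x = 22
z = x - 1  # -> z = 21

Answer: 22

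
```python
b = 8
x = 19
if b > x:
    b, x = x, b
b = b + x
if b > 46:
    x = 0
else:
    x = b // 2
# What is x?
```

Trace (tracking x):
b = 8  # -> b = 8
x = 19  # -> x = 19
if b > x:  # condition is False
b = b + x  # -> b = 27
if b > 46:  # condition is False
else:
    x = b // 2  # -> x = 13

Answer: 13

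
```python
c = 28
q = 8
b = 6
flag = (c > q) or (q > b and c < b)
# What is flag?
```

Trace (tracking flag):
c = 28  # -> c = 28
q = 8  # -> q = 8
b = 6  # -> b = 6
flag = c > q or (q > b and c < b)  # -> flag = True

Answer: True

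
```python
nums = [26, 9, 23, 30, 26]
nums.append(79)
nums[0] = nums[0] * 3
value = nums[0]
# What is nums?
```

Answer: [78, 9, 23, 30, 26, 79]

Derivation:
Trace (tracking nums):
nums = [26, 9, 23, 30, 26]  # -> nums = [26, 9, 23, 30, 26]
nums.append(79)  # -> nums = [26, 9, 23, 30, 26, 79]
nums[0] = nums[0] * 3  # -> nums = [78, 9, 23, 30, 26, 79]
value = nums[0]  # -> value = 78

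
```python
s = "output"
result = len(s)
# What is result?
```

Trace (tracking result):
s = 'output'  # -> s = 'output'
result = len(s)  # -> result = 6

Answer: 6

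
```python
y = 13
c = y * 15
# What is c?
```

Trace (tracking c):
y = 13  # -> y = 13
c = y * 15  # -> c = 195

Answer: 195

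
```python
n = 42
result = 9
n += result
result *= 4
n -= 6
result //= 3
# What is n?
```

Answer: 45

Derivation:
Trace (tracking n):
n = 42  # -> n = 42
result = 9  # -> result = 9
n += result  # -> n = 51
result *= 4  # -> result = 36
n -= 6  # -> n = 45
result //= 3  # -> result = 12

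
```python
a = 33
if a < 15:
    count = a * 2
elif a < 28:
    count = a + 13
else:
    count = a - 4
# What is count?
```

Answer: 29

Derivation:
Trace (tracking count):
a = 33  # -> a = 33
if a < 15:  # condition is False
elif a < 28:  # condition is False
else:
    count = a - 4  # -> count = 29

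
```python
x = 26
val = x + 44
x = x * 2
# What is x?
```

Trace (tracking x):
x = 26  # -> x = 26
val = x + 44  # -> val = 70
x = x * 2  # -> x = 52

Answer: 52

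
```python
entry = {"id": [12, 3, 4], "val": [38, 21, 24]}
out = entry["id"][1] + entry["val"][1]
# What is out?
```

Answer: 24

Derivation:
Trace (tracking out):
entry = {'id': [12, 3, 4], 'val': [38, 21, 24]}  # -> entry = {'id': [12, 3, 4], 'val': [38, 21, 24]}
out = entry['id'][1] + entry['val'][1]  # -> out = 24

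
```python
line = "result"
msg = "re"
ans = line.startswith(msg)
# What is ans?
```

Answer: True

Derivation:
Trace (tracking ans):
line = 'result'  # -> line = 'result'
msg = 're'  # -> msg = 're'
ans = line.startswith(msg)  # -> ans = True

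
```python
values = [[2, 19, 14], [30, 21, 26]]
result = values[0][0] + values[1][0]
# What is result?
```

Trace (tracking result):
values = [[2, 19, 14], [30, 21, 26]]  # -> values = [[2, 19, 14], [30, 21, 26]]
result = values[0][0] + values[1][0]  # -> result = 32

Answer: 32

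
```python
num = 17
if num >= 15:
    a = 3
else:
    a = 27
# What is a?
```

Answer: 3

Derivation:
Trace (tracking a):
num = 17  # -> num = 17
if num >= 15:  # condition is True
    a = 3  # -> a = 3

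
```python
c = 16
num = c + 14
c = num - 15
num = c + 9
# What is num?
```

Trace (tracking num):
c = 16  # -> c = 16
num = c + 14  # -> num = 30
c = num - 15  # -> c = 15
num = c + 9  # -> num = 24

Answer: 24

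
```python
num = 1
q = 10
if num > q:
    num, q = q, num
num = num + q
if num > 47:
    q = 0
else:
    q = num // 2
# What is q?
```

Answer: 5

Derivation:
Trace (tracking q):
num = 1  # -> num = 1
q = 10  # -> q = 10
if num > q:  # condition is False
num = num + q  # -> num = 11
if num > 47:  # condition is False
else:
    q = num // 2  # -> q = 5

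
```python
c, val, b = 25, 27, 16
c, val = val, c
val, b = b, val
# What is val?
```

Answer: 16

Derivation:
Trace (tracking val):
c, val, b = (25, 27, 16)  # -> c = 25, val = 27, b = 16
c, val = (val, c)  # -> c = 27, val = 25
val, b = (b, val)  # -> val = 16, b = 25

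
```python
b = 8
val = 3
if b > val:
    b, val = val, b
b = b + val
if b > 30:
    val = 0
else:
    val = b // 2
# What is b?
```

Trace (tracking b):
b = 8  # -> b = 8
val = 3  # -> val = 3
if b > val:  # condition is True
    b, val = (val, b)  # -> b = 3, val = 8
b = b + val  # -> b = 11
if b > 30:  # condition is False
else:
    val = b // 2  # -> val = 5

Answer: 11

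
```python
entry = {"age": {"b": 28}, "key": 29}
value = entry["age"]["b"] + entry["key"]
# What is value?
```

Trace (tracking value):
entry = {'age': {'b': 28}, 'key': 29}  # -> entry = {'age': {'b': 28}, 'key': 29}
value = entry['age']['b'] + entry['key']  # -> value = 57

Answer: 57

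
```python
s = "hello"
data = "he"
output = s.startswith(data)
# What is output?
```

Answer: True

Derivation:
Trace (tracking output):
s = 'hello'  # -> s = 'hello'
data = 'he'  # -> data = 'he'
output = s.startswith(data)  # -> output = True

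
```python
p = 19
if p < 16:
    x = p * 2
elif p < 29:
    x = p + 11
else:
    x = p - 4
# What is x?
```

Answer: 30

Derivation:
Trace (tracking x):
p = 19  # -> p = 19
if p < 16:  # condition is False
elif p < 29:  # condition is True
    x = p + 11  # -> x = 30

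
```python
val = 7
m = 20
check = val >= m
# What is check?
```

Trace (tracking check):
val = 7  # -> val = 7
m = 20  # -> m = 20
check = val >= m  # -> check = False

Answer: False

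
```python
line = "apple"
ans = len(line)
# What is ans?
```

Answer: 5

Derivation:
Trace (tracking ans):
line = 'apple'  # -> line = 'apple'
ans = len(line)  # -> ans = 5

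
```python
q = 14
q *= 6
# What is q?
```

Answer: 84

Derivation:
Trace (tracking q):
q = 14  # -> q = 14
q *= 6  # -> q = 84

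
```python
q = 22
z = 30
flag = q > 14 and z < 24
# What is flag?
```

Trace (tracking flag):
q = 22  # -> q = 22
z = 30  # -> z = 30
flag = q > 14 and z < 24  # -> flag = False

Answer: False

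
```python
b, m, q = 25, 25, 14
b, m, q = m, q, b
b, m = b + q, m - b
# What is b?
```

Trace (tracking b):
b, m, q = (25, 25, 14)  # -> b = 25, m = 25, q = 14
b, m, q = (m, q, b)  # -> b = 25, m = 14, q = 25
b, m = (b + q, m - b)  # -> b = 50, m = -11

Answer: 50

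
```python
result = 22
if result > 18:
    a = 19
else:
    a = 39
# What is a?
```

Trace (tracking a):
result = 22  # -> result = 22
if result > 18:  # condition is True
    a = 19  # -> a = 19

Answer: 19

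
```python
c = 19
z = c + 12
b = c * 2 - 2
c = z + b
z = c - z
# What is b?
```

Answer: 36

Derivation:
Trace (tracking b):
c = 19  # -> c = 19
z = c + 12  # -> z = 31
b = c * 2 - 2  # -> b = 36
c = z + b  # -> c = 67
z = c - z  # -> z = 36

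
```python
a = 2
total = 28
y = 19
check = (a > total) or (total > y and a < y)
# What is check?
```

Trace (tracking check):
a = 2  # -> a = 2
total = 28  # -> total = 28
y = 19  # -> y = 19
check = a > total or (total > y and a < y)  # -> check = True

Answer: True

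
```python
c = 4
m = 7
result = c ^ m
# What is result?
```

Trace (tracking result):
c = 4  # -> c = 4
m = 7  # -> m = 7
result = c ^ m  # -> result = 3

Answer: 3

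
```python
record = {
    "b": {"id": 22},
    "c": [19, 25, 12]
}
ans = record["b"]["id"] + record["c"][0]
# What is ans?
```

Trace (tracking ans):
record = {'b': {'id': 22}, 'c': [19, 25, 12]}  # -> record = {'b': {'id': 22}, 'c': [19, 25, 12]}
ans = record['b']['id'] + record['c'][0]  # -> ans = 41

Answer: 41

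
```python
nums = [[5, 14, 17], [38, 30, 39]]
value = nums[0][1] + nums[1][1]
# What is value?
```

Answer: 44

Derivation:
Trace (tracking value):
nums = [[5, 14, 17], [38, 30, 39]]  # -> nums = [[5, 14, 17], [38, 30, 39]]
value = nums[0][1] + nums[1][1]  # -> value = 44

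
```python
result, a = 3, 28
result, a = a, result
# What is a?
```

Answer: 3

Derivation:
Trace (tracking a):
result, a = (3, 28)  # -> result = 3, a = 28
result, a = (a, result)  # -> result = 28, a = 3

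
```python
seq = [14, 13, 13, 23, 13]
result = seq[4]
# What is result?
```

Answer: 13

Derivation:
Trace (tracking result):
seq = [14, 13, 13, 23, 13]  # -> seq = [14, 13, 13, 23, 13]
result = seq[4]  # -> result = 13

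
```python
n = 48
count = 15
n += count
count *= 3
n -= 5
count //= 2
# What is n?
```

Answer: 58

Derivation:
Trace (tracking n):
n = 48  # -> n = 48
count = 15  # -> count = 15
n += count  # -> n = 63
count *= 3  # -> count = 45
n -= 5  # -> n = 58
count //= 2  # -> count = 22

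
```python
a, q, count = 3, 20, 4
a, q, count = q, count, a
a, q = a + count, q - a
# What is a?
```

Answer: 23

Derivation:
Trace (tracking a):
a, q, count = (3, 20, 4)  # -> a = 3, q = 20, count = 4
a, q, count = (q, count, a)  # -> a = 20, q = 4, count = 3
a, q = (a + count, q - a)  # -> a = 23, q = -16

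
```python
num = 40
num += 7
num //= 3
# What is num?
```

Trace (tracking num):
num = 40  # -> num = 40
num += 7  # -> num = 47
num //= 3  # -> num = 15

Answer: 15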